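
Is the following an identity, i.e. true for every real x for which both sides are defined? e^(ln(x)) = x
Claim: e^(ln(x)) = x.
Reasoning: For x > 0, ln(x) is by definition the exponent p such that e^p = x. Raising e to that exponent therefore returns x: e^(ln x) = x.
So the two sides agree for every real x for which both sides are defined.

Conclusion: Yes, this is an identity.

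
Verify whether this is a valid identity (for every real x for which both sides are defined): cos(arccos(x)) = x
Claim: cos(arccos(x)) = x.
Reasoning: For -1 ≤ x ≤ 1 (where arccos is defined), arccos(x) is by definition an angle whose cosine equals x. Taking the cosine of that angle returns x. (Note the other order, arccos(cos x) = x, is NOT an identity.)
So the two sides agree for every real x for which both sides are defined.

Conclusion: Yes, this is an identity.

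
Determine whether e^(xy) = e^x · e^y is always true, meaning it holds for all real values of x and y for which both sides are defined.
Claim: e^(xy) = e^x · e^y.
Test a specific point where both sides are defined: x = 4, y = -2.
LHS = e^(xy) ≈ 0.0003
RHS = e^x · e^y ≈ 7.3891
Since 0.0003 ≠ 7.3891, the equation fails at this point, so it cannot hold for all real values of x and y for which both sides are defined.
e^x · e^y = e^(x+y), not e^(xy).

Conclusion: No, this is NOT an identity.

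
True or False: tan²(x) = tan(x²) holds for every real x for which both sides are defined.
Claim: tan²(x) = tan(x²).
Test a specific point where both sides are defined: x = π.
LHS = tan²(x) ≈ 0.0000
RHS = tan(x²) ≈ 0.4767
Since 0.0000 ≠ 0.4767, the equation fails at this point, so it cannot hold for every real x for which both sides are defined.
tan²(x) means (tan x)², squaring the output; tan(x²) squares the input. These are different functions.

Conclusion: False.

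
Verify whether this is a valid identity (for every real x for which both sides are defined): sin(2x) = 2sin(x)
No, this is NOT an identity.

Claim: sin(2x) = 2sin(x).
Test a specific point where both sides are defined: x = -π/2.
LHS = sin(2x) ≈ 0.0000
RHS = 2sin(x) ≈ -2.0000
Since 0.0000 ≠ -2.0000, the equation fails at this point, so it cannot hold for every real x for which both sides are defined.
The correct double-angle formula is sin(2x) = 2sin(x)cos(x).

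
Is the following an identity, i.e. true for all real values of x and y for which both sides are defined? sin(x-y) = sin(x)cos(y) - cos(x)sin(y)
Yes, this is an identity.

Claim: sin(x-y) = sin(x)cos(y) - cos(x)sin(y).
Reasoning: Replace y by -y in sin(x+y) = sin(x)cos(y) + cos(x)sin(y) and use cos(-y) = cos(y), sin(-y) = -sin(y): sin(x-y) = sin(x)cos(y) - cos(x)sin(y).
So the two sides agree for all real values of x and y for which both sides are defined.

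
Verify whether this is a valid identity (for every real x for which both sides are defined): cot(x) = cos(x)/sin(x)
Claim: cot(x) = cos(x)/sin(x).
Reasoning: cot(x) is defined as 1/tan(x) = 1/(sin(x)/cos(x)) = cos(x)/sin(x), wherever sin(x) ≠ 0.
So the two sides agree for every real x for which both sides are defined.

Conclusion: Yes, this is an identity.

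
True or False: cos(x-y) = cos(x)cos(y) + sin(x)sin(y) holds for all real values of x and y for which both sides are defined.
Claim: cos(x-y) = cos(x)cos(y) + sin(x)sin(y).
Reasoning: Replace y by -y in cos(x+y) = cos(x)cos(y) - sin(x)sin(y) and use cos(-y) = cos(y), sin(-y) = -sin(y): cos(x-y) = cos(x)cos(y) + sin(x)sin(y).
So the two sides agree for all real values of x and y for which both sides are defined.

Conclusion: True.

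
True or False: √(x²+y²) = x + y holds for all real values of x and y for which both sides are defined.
Claim: √(x²+y²) = x + y.
Test a specific point where both sides are defined: x = -3, y = 1.
LHS = √(x²+y²) ≈ 3.1623
RHS = x + y ≈ -2.0000
Since 3.1623 ≠ -2.0000, the equation fails at this point, so it cannot hold for all real values of x and y for which both sides are defined.
(x+y)² = x² + 2xy + y², not x² + y², so the square root does not split this way.

Conclusion: False.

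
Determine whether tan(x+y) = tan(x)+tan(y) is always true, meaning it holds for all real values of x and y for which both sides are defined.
No, this is NOT an identity.

Claim: tan(x+y) = tan(x)+tan(y).
Test a specific point where both sides are defined: x = -π/3, y = -π/3.
LHS = tan(x+y) ≈ 1.7321
RHS = tan(x)+tan(y) ≈ -3.4641
Since 1.7321 ≠ -3.4641, the equation fails at this point, so it cannot hold for all real values of x and y for which both sides are defined.
The correct formula is tan(x+y) = (tan(x) + tan(y))/(1 - tan(x)tan(y)).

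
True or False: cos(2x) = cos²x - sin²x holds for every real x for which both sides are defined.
True.

Claim: cos(2x) = cos²x - sin²x.
Reasoning: Put y = x in the addition formula cos(x+y) = cos(x)cos(y) - sin(x)sin(y): cos(2x) = cos²x - sin²x.
So the two sides agree for every real x for which both sides are defined.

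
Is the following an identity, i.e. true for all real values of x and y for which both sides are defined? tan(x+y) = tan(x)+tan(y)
No, this is NOT an identity.

Claim: tan(x+y) = tan(x)+tan(y).
Test a specific point where both sides are defined: x = -π/3, y = -π/4.
LHS = tan(x+y) ≈ 3.7321
RHS = tan(x)+tan(y) ≈ -2.7321
Since 3.7321 ≠ -2.7321, the equation fails at this point, so it cannot hold for all real values of x and y for which both sides are defined.
The correct formula is tan(x+y) = (tan(x) + tan(y))/(1 - tan(x)tan(y)).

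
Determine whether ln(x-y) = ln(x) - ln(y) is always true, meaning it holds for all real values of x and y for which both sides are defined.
No, this is NOT an identity.

Claim: ln(x-y) = ln(x) - ln(y).
Test a specific point where both sides are defined: x = 5, y = 1.
LHS = ln(x-y) ≈ 1.3863
RHS = ln(x) - ln(y) ≈ 1.6094
Since 1.3863 ≠ 1.6094, the equation fails at this point, so it cannot hold for all real values of x and y for which both sides are defined.
ln(x) - ln(y) = ln(x/y), not ln(x-y).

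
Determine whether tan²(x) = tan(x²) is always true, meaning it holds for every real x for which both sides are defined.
No, this is NOT an identity.

Claim: tan²(x) = tan(x²).
Test a specific point where both sides are defined: x = π/4.
LHS = tan²(x) ≈ 1.0000
RHS = tan(x²) ≈ 0.7092
Since 1.0000 ≠ 0.7092, the equation fails at this point, so it cannot hold for every real x for which both sides are defined.
tan²(x) means (tan x)², squaring the output; tan(x²) squares the input. These are different functions.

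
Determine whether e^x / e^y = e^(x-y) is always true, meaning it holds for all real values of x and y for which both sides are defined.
Yes, this is an identity.

Claim: e^x / e^y = e^(x-y).
Reasoning: 1/e^y = e^(-y), so e^x / e^y = e^x · e^(-y) = e^(x + (-y)) = e^(x-y) by the product rule for exponents.
So the two sides agree for all real values of x and y for which both sides are defined.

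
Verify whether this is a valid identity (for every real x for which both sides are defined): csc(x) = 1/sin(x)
Yes, this is an identity.

Claim: csc(x) = 1/sin(x).
Reasoning: csc(x) is by definition the reciprocal of sin(x), wherever sin(x) ≠ 0.
So the two sides agree for every real x for which both sides are defined.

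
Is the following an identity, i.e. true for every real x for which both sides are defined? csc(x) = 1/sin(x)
Claim: csc(x) = 1/sin(x).
Reasoning: csc(x) is by definition the reciprocal of sin(x), wherever sin(x) ≠ 0.
So the two sides agree for every real x for which both sides are defined.

Conclusion: Yes, this is an identity.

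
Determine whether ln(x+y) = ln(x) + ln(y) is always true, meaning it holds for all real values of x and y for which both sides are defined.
No, this is NOT an identity.

Claim: ln(x+y) = ln(x) + ln(y).
Test a specific point where both sides are defined: x = 4, y = 4.
LHS = ln(x+y) ≈ 2.0794
RHS = ln(x) + ln(y) ≈ 2.7726
Since 2.0794 ≠ 2.7726, the equation fails at this point, so it cannot hold for all real values of x and y for which both sides are defined.
ln(x) + ln(y) = ln(xy), not ln(x+y).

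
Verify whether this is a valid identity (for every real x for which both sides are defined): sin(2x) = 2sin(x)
Claim: sin(2x) = 2sin(x).
Test a specific point where both sides are defined: x = -π/6.
LHS = sin(2x) ≈ -0.8660
RHS = 2sin(x) ≈ -1.0000
Since -0.8660 ≠ -1.0000, the equation fails at this point, so it cannot hold for every real x for which both sides are defined.
The correct double-angle formula is sin(2x) = 2sin(x)cos(x).

Conclusion: No, this is NOT an identity.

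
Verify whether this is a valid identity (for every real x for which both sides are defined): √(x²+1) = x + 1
No, this is NOT an identity.

Claim: √(x²+1) = x + 1.
Test a specific point where both sides are defined: x = 3.
LHS = √(x²+1) ≈ 3.1623
RHS = x + 1 ≈ 4.0000
Since 3.1623 ≠ 4.0000, the equation fails at this point, so it cannot hold for every real x for which both sides are defined.
(x+1)² = x² + 2x + 1 ≠ x² + 1 unless x = 0.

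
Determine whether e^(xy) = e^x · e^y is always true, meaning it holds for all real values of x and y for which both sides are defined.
No, this is NOT an identity.

Claim: e^(xy) = e^x · e^y.
Test a specific point where both sides are defined: x = 1, y = 4.
LHS = e^(xy) ≈ 54.5982
RHS = e^x · e^y ≈ 148.4132
Since 54.5982 ≠ 148.4132, the equation fails at this point, so it cannot hold for all real values of x and y for which both sides are defined.
e^x · e^y = e^(x+y), not e^(xy).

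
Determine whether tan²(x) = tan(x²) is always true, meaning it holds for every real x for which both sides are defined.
Claim: tan²(x) = tan(x²).
Test a specific point where both sides are defined: x = π/4.
LHS = tan²(x) ≈ 1.0000
RHS = tan(x²) ≈ 0.7092
Since 1.0000 ≠ 0.7092, the equation fails at this point, so it cannot hold for every real x for which both sides are defined.
tan²(x) means (tan x)², squaring the output; tan(x²) squares the input. These are different functions.

Conclusion: No, this is NOT an identity.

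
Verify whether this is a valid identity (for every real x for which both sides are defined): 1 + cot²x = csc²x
Claim: 1 + cot²x = csc²x.
Reasoning: Start from sin²x + cos²x = 1 and divide every term by sin²x (allowed wherever cot x and csc x are defined): 1 + cot²x = 1/sin²x = csc²x.
So the two sides agree for every real x for which both sides are defined.

Conclusion: Yes, this is an identity.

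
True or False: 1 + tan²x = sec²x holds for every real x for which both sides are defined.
True.

Claim: 1 + tan²x = sec²x.
Reasoning: Start from sin²x + cos²x = 1 and divide every term by cos²x (allowed wherever tan x and sec x are defined): tan²x + 1 = 1/cos²x = sec²x.
So the two sides agree for every real x for which both sides are defined.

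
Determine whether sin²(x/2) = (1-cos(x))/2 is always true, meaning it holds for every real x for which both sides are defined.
Yes, this is an identity.

Claim: sin²(x/2) = (1-cos(x))/2.
Reasoning: Use cos(2θ) = 1 - 2sin²θ with θ = x/2: cos(x) = 1 - 2sin²(x/2). Solving for sin²(x/2) gives (1 - cos(x))/2.
So the two sides agree for every real x for which both sides are defined.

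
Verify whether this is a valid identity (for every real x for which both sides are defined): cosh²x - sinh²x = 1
Claim: cosh²x - sinh²x = 1.
Reasoning: With cosh(x) = (e^x + e^-x)/2 and sinh(x) = (e^x - e^-x)/2: cosh²x = (e^(2x) + 2 + e^(-2x))/4 and sinh²x = (e^(2x) - 2 + e^(-2x))/4. Subtracting leaves 4/4 = 1.
So the two sides agree for every real x for which both sides are defined.

Conclusion: Yes, this is an identity.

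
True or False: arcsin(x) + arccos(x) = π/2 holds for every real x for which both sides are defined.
Claim: arcsin(x) + arccos(x) = π/2.
Reasoning: Both sides are defined for -1 ≤ x ≤ 1. Let θ = arcsin(x), so sin θ = x and θ ∈ [-π/2, π/2]. Then cos(π/2 - θ) = sin θ = x and π/2 - θ ∈ [0, π], which is exactly the range of arccos, so arccos(x) = π/2 - θ. Adding: arcsin(x) + arccos(x) = θ + (π/2 - θ) = π/2.
So the two sides agree for every real x for which both sides are defined.

Conclusion: True.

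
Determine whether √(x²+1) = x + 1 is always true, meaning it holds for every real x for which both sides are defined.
No, this is NOT an identity.

Claim: √(x²+1) = x + 1.
Test a specific point where both sides are defined: x = -3.
LHS = √(x²+1) ≈ 3.1623
RHS = x + 1 ≈ -2.0000
Since 3.1623 ≠ -2.0000, the equation fails at this point, so it cannot hold for every real x for which both sides are defined.
(x+1)² = x² + 2x + 1 ≠ x² + 1 unless x = 0.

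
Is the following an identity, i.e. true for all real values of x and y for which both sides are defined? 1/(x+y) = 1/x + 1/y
Claim: 1/(x+y) = 1/x + 1/y.
Test a specific point where both sides are defined: x = 1/2, y = -3.
LHS = 1/(x+y) ≈ -0.4000
RHS = 1/x + 1/y ≈ 1.6667
Since -0.4000 ≠ 1.6667, the equation fails at this point, so it cannot hold for all real values of x and y for which both sides are defined.
1/x + 1/y = (x+y)/(xy), which is not 1/(x+y).

Conclusion: No, this is NOT an identity.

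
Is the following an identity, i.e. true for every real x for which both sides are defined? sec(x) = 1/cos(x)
Yes, this is an identity.

Claim: sec(x) = 1/cos(x).
Reasoning: sec(x) is by definition the reciprocal of cos(x), wherever cos(x) ≠ 0.
So the two sides agree for every real x for which both sides are defined.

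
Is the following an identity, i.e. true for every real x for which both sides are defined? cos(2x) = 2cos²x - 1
Yes, this is an identity.

Claim: cos(2x) = 2cos²x - 1.
Reasoning: cos(2x) = cos²x - sin²x. Replace sin²x by 1 - cos²x: cos²x - (1 - cos²x) = 2cos²x - 1.
So the two sides agree for every real x for which both sides are defined.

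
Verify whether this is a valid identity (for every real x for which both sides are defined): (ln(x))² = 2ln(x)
Claim: (ln(x))² = 2ln(x).
Test a specific point where both sides are defined: x = 2.
LHS = (ln(x))² ≈ 0.4805
RHS = 2ln(x) ≈ 1.3863
Since 0.4805 ≠ 1.3863, the equation fails at this point, so it cannot hold for every real x for which both sides are defined.
2ln(x) equals ln(x²), which is not the same as (ln x)².

Conclusion: No, this is NOT an identity.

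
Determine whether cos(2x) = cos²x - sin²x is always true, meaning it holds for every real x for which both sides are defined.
Yes, this is an identity.

Claim: cos(2x) = cos²x - sin²x.
Reasoning: Put y = x in the addition formula cos(x+y) = cos(x)cos(y) - sin(x)sin(y): cos(2x) = cos²x - sin²x.
So the two sides agree for every real x for which both sides are defined.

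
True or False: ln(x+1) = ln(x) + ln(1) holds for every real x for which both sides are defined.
False.

Claim: ln(x+1) = ln(x) + ln(1).
Test a specific point where both sides are defined: x = 1/2.
LHS = ln(x+1) ≈ 0.4055
RHS = ln(x) + ln(1) ≈ -0.6931
Since 0.4055 ≠ -0.6931, the equation fails at this point, so it cannot hold for every real x for which both sides are defined.
ln(1) = 0, so the right side is just ln(x), which differs from ln(x+1).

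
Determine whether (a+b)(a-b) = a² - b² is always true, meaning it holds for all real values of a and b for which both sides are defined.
Yes, this is an identity.

Claim: (a+b)(a-b) = a² - b².
Reasoning: Expand: (a+b)(a-b) = a² - ab + ba - b² = a² - b² (the cross terms cancel).
So the two sides agree for all real values of a and b for which both sides are defined.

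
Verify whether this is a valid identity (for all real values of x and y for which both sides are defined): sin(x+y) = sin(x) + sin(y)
Claim: sin(x+y) = sin(x) + sin(y).
Test a specific point where both sides are defined: x = π, y = 3π/4.
LHS = sin(x+y) ≈ -0.7071
RHS = sin(x) + sin(y) ≈ 0.7071
Since -0.7071 ≠ 0.7071, the equation fails at this point, so it cannot hold for all real values of x and y for which both sides are defined.
The correct expansion is sin(x+y) = sin(x)cos(y) + cos(x)sin(y); sine is not additive.

Conclusion: No, this is NOT an identity.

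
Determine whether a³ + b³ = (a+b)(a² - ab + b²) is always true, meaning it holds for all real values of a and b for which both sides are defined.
Yes, this is an identity.

Claim: a³ + b³ = (a+b)(a² - ab + b²).
Reasoning: Expand the right side: (a+b)(a² - ab + b²) = a³ - a²b + ab² + a²b - ab² + b³ = a³ + b³ (the middle terms cancel in pairs).
So the two sides agree for all real values of a and b for which both sides are defined.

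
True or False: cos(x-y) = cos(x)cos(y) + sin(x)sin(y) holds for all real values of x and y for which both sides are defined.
Claim: cos(x-y) = cos(x)cos(y) + sin(x)sin(y).
Reasoning: Replace y by -y in cos(x+y) = cos(x)cos(y) - sin(x)sin(y) and use cos(-y) = cos(y), sin(-y) = -sin(y): cos(x-y) = cos(x)cos(y) + sin(x)sin(y).
So the two sides agree for all real values of x and y for which both sides are defined.

Conclusion: True.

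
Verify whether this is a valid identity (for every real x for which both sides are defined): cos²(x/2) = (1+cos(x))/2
Yes, this is an identity.

Claim: cos²(x/2) = (1+cos(x))/2.
Reasoning: Use cos(2θ) = 2cos²θ - 1 with θ = x/2: cos(x) = 2cos²(x/2) - 1. Solving for cos²(x/2) gives (1 + cos(x))/2.
So the two sides agree for every real x for which both sides are defined.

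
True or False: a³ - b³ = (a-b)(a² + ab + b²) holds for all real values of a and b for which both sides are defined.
Claim: a³ - b³ = (a-b)(a² + ab + b²).
Reasoning: Expand the right side: (a-b)(a² + ab + b²) = a³ + a²b + ab² - a²b - ab² - b³ = a³ - b³ (the middle terms cancel in pairs).
So the two sides agree for all real values of a and b for which both sides are defined.

Conclusion: True.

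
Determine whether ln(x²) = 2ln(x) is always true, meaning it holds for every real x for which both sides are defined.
Claim: ln(x²) = 2ln(x).
Reasoning: The right side requires x > 0. For x > 0, x² = (e^(ln x))² = e^(2ln x), so ln(x²) = 2ln(x). (For x < 0 the right side is undefined, so those values are outside the claim.)
So the two sides agree for every real x for which both sides are defined.

Conclusion: Yes, this is an identity.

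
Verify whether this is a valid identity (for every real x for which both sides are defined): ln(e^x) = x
Claim: ln(e^x) = x.
Reasoning: ln is the inverse of the exponential: ln(e^x) asks for the exponent p with e^p = e^x, and since e^p is one-to-one that exponent is p = x.
So the two sides agree for every real x for which both sides are defined.

Conclusion: Yes, this is an identity.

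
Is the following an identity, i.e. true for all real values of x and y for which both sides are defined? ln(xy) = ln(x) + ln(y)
Yes, this is an identity.

Claim: ln(xy) = ln(x) + ln(y).
Reasoning: Both sides are simultaneously defined only when x, y > 0. Write x = e^p, y = e^q (p = ln x, q = ln y). Then xy = e^p · e^q = e^(p+q), so ln(xy) = p + q = ln(x) + ln(y).
So the two sides agree for all real values of x and y for which both sides are defined.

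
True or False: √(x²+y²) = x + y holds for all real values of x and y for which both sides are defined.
Claim: √(x²+y²) = x + y.
Test a specific point where both sides are defined: x = -2, y = 2.
LHS = √(x²+y²) ≈ 2.8284
RHS = x + y ≈ 0.0000
Since 2.8284 ≠ 0.0000, the equation fails at this point, so it cannot hold for all real values of x and y for which both sides are defined.
(x+y)² = x² + 2xy + y², not x² + y², so the square root does not split this way.

Conclusion: False.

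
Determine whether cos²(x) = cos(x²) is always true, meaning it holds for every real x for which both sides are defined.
No, this is NOT an identity.

Claim: cos²(x) = cos(x²).
Test a specific point where both sides are defined: x = π/2.
LHS = cos²(x) ≈ 0.0000
RHS = cos(x²) ≈ -0.7812
Since 0.0000 ≠ -0.7812, the equation fails at this point, so it cannot hold for every real x for which both sides are defined.
cos²(x) means (cos x)², squaring the output; cos(x²) squares the input. These are different functions.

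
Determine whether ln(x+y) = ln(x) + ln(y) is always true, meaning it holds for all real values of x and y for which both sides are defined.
No, this is NOT an identity.

Claim: ln(x+y) = ln(x) + ln(y).
Test a specific point where both sides are defined: x = 1, y = 3/2.
LHS = ln(x+y) ≈ 0.9163
RHS = ln(x) + ln(y) ≈ 0.4055
Since 0.9163 ≠ 0.4055, the equation fails at this point, so it cannot hold for all real values of x and y for which both sides are defined.
ln(x) + ln(y) = ln(xy), not ln(x+y).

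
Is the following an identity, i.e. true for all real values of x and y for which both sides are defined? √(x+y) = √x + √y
Claim: √(x+y) = √x + √y.
Test a specific point where both sides are defined: x = 2, y = 4.
LHS = √(x+y) ≈ 2.4495
RHS = √x + √y ≈ 3.4142
Since 2.4495 ≠ 3.4142, the equation fails at this point, so it cannot hold for all real values of x and y for which both sides are defined.
Squaring the right side gives x + 2√(xy) + y, not x + y.

Conclusion: No, this is NOT an identity.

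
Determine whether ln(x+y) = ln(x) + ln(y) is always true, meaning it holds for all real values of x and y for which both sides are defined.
No, this is NOT an identity.

Claim: ln(x+y) = ln(x) + ln(y).
Test a specific point where both sides are defined: x = 5, y = 3/2.
LHS = ln(x+y) ≈ 1.8718
RHS = ln(x) + ln(y) ≈ 2.0149
Since 1.8718 ≠ 2.0149, the equation fails at this point, so it cannot hold for all real values of x and y for which both sides are defined.
ln(x) + ln(y) = ln(xy), not ln(x+y).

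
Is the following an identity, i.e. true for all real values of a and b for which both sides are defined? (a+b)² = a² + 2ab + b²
Yes, this is an identity.

Claim: (a+b)² = a² + 2ab + b².
Reasoning: Expand: (a+b)² = (a+b)(a+b) = a·a + a·b + b·a + b·b = a² + 2ab + b².
So the two sides agree for all real values of a and b for which both sides are defined.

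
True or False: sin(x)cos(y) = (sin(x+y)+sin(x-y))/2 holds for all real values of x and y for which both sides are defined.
Claim: sin(x)cos(y) = (sin(x+y)+sin(x-y))/2.
Reasoning: sin(x+y) = sin(x)cos(y) + cos(x)sin(y) and sin(x-y) = sin(x)cos(y) - cos(x)sin(y). Adding, sin(x+y) + sin(x-y) = 2sin(x)cos(y); divide by 2.
So the two sides agree for all real values of x and y for which both sides are defined.

Conclusion: True.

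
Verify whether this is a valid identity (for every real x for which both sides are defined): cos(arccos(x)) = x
Yes, this is an identity.

Claim: cos(arccos(x)) = x.
Reasoning: For -1 ≤ x ≤ 1 (where arccos is defined), arccos(x) is by definition an angle whose cosine equals x. Taking the cosine of that angle returns x. (Note the other order, arccos(cos x) = x, is NOT an identity.)
So the two sides agree for every real x for which both sides are defined.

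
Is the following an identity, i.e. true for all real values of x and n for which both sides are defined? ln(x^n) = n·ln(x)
Claim: ln(x^n) = n·ln(x).
Reasoning: The right side requires x > 0. For x > 0, x^n = (e^(ln x))^n = e^(n·ln x), so taking ln of both sides gives ln(x^n) = n·ln(x).
So the two sides agree for all real values of x and n for which both sides are defined.

Conclusion: Yes, this is an identity.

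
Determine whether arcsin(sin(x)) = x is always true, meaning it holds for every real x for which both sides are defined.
Claim: arcsin(sin(x)) = x.
Test a specific point where both sides are defined: x = 2π/3.
LHS = arcsin(sin(x)) ≈ 1.0472
RHS = x ≈ 2.0944
Since 1.0472 ≠ 2.0944, the equation fails at this point, so it cannot hold for every real x for which both sides are defined.
arcsin only returns values in [-π/2, π/2], so arcsin(sin(x)) = x holds only for x in that interval, not for all real x.

Conclusion: No, this is NOT an identity.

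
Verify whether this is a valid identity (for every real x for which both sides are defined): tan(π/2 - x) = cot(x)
Yes, this is an identity.

Claim: tan(π/2 - x) = cot(x).
Reasoning: tan(π/2 - x) = sin(π/2 - x)/cos(π/2 - x) = cos(x)/sin(x) = cot(x), using the cofunction identities sin(π/2 - x) = cos(x) and cos(π/2 - x) = sin(x).
So the two sides agree for every real x for which both sides are defined.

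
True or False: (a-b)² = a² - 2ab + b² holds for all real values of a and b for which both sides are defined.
Claim: (a-b)² = a² - 2ab + b².
Reasoning: Expand: (a-b)² = (a-b)(a-b) = a·a - a·b - b·a + b·b = a² - 2ab + b².
So the two sides agree for all real values of a and b for which both sides are defined.

Conclusion: True.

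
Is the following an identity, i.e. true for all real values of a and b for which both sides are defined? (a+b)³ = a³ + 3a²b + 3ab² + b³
Claim: (a+b)³ = a³ + 3a²b + 3ab² + b³.
Reasoning: (a+b)³ = (a+b)(a+b)² = (a+b)(a² + 2ab + b²) = a³ + 2a²b + ab² + a²b + 2ab² + b³ = a³ + 3a²b + 3ab² + b³.
So the two sides agree for all real values of a and b for which both sides are defined.

Conclusion: Yes, this is an identity.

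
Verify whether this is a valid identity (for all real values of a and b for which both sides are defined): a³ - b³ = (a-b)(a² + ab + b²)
Claim: a³ - b³ = (a-b)(a² + ab + b²).
Reasoning: Expand the right side: (a-b)(a² + ab + b²) = a³ + a²b + ab² - a²b - ab² - b³ = a³ - b³ (the middle terms cancel in pairs).
So the two sides agree for all real values of a and b for which both sides are defined.

Conclusion: Yes, this is an identity.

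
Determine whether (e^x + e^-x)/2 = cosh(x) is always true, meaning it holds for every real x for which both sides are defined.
Claim: (e^x + e^-x)/2 = cosh(x).
Reasoning: This is exactly the definition of the hyperbolic cosine: cosh(x) := (e^x + e^-x)/2.
So the two sides agree for every real x for which both sides are defined.

Conclusion: Yes, this is an identity.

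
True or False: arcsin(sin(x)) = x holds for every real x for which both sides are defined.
Claim: arcsin(sin(x)) = x.
Test a specific point where both sides are defined: x = π.
LHS = arcsin(sin(x)) ≈ 0.0000
RHS = x ≈ 3.1416
Since 0.0000 ≠ 3.1416, the equation fails at this point, so it cannot hold for every real x for which both sides are defined.
arcsin only returns values in [-π/2, π/2], so arcsin(sin(x)) = x holds only for x in that interval, not for all real x.

Conclusion: False.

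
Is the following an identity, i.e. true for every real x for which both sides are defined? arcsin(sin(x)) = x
No, this is NOT an identity.

Claim: arcsin(sin(x)) = x.
Test a specific point where both sides are defined: x = π.
LHS = arcsin(sin(x)) ≈ 0.0000
RHS = x ≈ 3.1416
Since 0.0000 ≠ 3.1416, the equation fails at this point, so it cannot hold for every real x for which both sides are defined.
arcsin only returns values in [-π/2, π/2], so arcsin(sin(x)) = x holds only for x in that interval, not for all real x.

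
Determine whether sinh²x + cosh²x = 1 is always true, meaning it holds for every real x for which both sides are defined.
No, this is NOT an identity.

Claim: sinh²x + cosh²x = 1.
Test a specific point where both sides are defined: x = 3.
LHS = sinh²x + cosh²x ≈ 201.7156
RHS = 1 ≈ 1.0000
Since 201.7156 ≠ 1.0000, the equation fails at this point, so it cannot hold for every real x for which both sides are defined.
The correct hyperbolic identity is cosh²x - sinh²x = 1 (a difference); the sum sinh²x + cosh²x equals cosh(2x).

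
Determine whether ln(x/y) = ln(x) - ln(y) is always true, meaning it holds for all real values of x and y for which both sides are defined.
Claim: ln(x/y) = ln(x) - ln(y).
Reasoning: Both sides are simultaneously defined only when x, y > 0. Write x = e^p, y = e^q. Then x/y = e^(p-q), so ln(x/y) = p - q = ln(x) - ln(y).
So the two sides agree for all real values of x and y for which both sides are defined.

Conclusion: Yes, this is an identity.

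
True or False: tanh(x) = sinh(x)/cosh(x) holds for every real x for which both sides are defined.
True.

Claim: tanh(x) = sinh(x)/cosh(x).
Reasoning: tanh(x) is defined as sinh(x)/cosh(x) = (e^x - e^-x)/(e^x + e^-x); cosh(x) ≥ 1 is never zero, so this holds for every real x.
So the two sides agree for every real x for which both sides are defined.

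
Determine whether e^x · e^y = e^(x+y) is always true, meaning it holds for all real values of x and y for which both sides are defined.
Yes, this is an identity.

Claim: e^x · e^y = e^(x+y).
Reasoning: This is the law of exponents for a common base: multiplying powers adds exponents. E.g. from the series, (Σ x^j/j!)(Σ y^k/k!) = Σ_m (Σ_{j+k=m} x^j y^k/(j!k!)) = Σ_m (x+y)^m/m! by the binomial theorem.
So the two sides agree for all real values of x and y for which both sides are defined.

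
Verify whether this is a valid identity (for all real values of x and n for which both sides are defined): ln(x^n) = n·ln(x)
Claim: ln(x^n) = n·ln(x).
Reasoning: The right side requires x > 0. For x > 0, x^n = (e^(ln x))^n = e^(n·ln x), so taking ln of both sides gives ln(x^n) = n·ln(x).
So the two sides agree for all real values of x and n for which both sides are defined.

Conclusion: Yes, this is an identity.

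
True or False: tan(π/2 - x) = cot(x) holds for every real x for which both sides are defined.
True.

Claim: tan(π/2 - x) = cot(x).
Reasoning: tan(π/2 - x) = sin(π/2 - x)/cos(π/2 - x) = cos(x)/sin(x) = cot(x), using the cofunction identities sin(π/2 - x) = cos(x) and cos(π/2 - x) = sin(x).
So the two sides agree for every real x for which both sides are defined.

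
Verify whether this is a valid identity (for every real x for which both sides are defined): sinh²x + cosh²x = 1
No, this is NOT an identity.

Claim: sinh²x + cosh²x = 1.
Test a specific point where both sides are defined: x = 2.
LHS = sinh²x + cosh²x ≈ 27.3082
RHS = 1 ≈ 1.0000
Since 27.3082 ≠ 1.0000, the equation fails at this point, so it cannot hold for every real x for which both sides are defined.
The correct hyperbolic identity is cosh²x - sinh²x = 1 (a difference); the sum sinh²x + cosh²x equals cosh(2x).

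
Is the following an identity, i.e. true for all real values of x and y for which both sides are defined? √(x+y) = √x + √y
No, this is NOT an identity.

Claim: √(x+y) = √x + √y.
Test a specific point where both sides are defined: x = 4, y = 2.
LHS = √(x+y) ≈ 2.4495
RHS = √x + √y ≈ 3.4142
Since 2.4495 ≠ 3.4142, the equation fails at this point, so it cannot hold for all real values of x and y for which both sides are defined.
Squaring the right side gives x + 2√(xy) + y, not x + y.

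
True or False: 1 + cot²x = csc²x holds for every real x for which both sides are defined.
True.

Claim: 1 + cot²x = csc²x.
Reasoning: Start from sin²x + cos²x = 1 and divide every term by sin²x (allowed wherever cot x and csc x are defined): 1 + cot²x = 1/sin²x = csc²x.
So the two sides agree for every real x for which both sides are defined.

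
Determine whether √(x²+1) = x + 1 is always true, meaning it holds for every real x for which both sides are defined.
No, this is NOT an identity.

Claim: √(x²+1) = x + 1.
Test a specific point where both sides are defined: x = 3/2.
LHS = √(x²+1) ≈ 1.8028
RHS = x + 1 ≈ 2.5000
Since 1.8028 ≠ 2.5000, the equation fails at this point, so it cannot hold for every real x for which both sides are defined.
(x+1)² = x² + 2x + 1 ≠ x² + 1 unless x = 0.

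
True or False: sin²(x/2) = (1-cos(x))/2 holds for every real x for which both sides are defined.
True.

Claim: sin²(x/2) = (1-cos(x))/2.
Reasoning: Use cos(2θ) = 1 - 2sin²θ with θ = x/2: cos(x) = 1 - 2sin²(x/2). Solving for sin²(x/2) gives (1 - cos(x))/2.
So the two sides agree for every real x for which both sides are defined.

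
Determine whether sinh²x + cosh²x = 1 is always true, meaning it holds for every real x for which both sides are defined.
No, this is NOT an identity.

Claim: sinh²x + cosh²x = 1.
Test a specific point where both sides are defined: x = -1.
LHS = sinh²x + cosh²x ≈ 3.7622
RHS = 1 ≈ 1.0000
Since 3.7622 ≠ 1.0000, the equation fails at this point, so it cannot hold for every real x for which both sides are defined.
The correct hyperbolic identity is cosh²x - sinh²x = 1 (a difference); the sum sinh²x + cosh²x equals cosh(2x).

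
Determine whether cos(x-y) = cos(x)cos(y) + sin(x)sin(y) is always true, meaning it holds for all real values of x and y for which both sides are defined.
Claim: cos(x-y) = cos(x)cos(y) + sin(x)sin(y).
Reasoning: Replace y by -y in cos(x+y) = cos(x)cos(y) - sin(x)sin(y) and use cos(-y) = cos(y), sin(-y) = -sin(y): cos(x-y) = cos(x)cos(y) + sin(x)sin(y).
So the two sides agree for all real values of x and y for which both sides are defined.

Conclusion: Yes, this is an identity.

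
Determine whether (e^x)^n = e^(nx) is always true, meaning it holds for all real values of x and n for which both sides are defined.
Claim: (e^x)^n = e^(nx).
Reasoning: e^x is a positive real number, and for a positive base B and real exponent n, B^n = e^(n·ln B). With B = e^x, ln B = x, so (e^x)^n = e^(n·x).
So the two sides agree for all real values of x and n for which both sides are defined.

Conclusion: Yes, this is an identity.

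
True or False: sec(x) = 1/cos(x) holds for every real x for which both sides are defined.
Claim: sec(x) = 1/cos(x).
Reasoning: sec(x) is by definition the reciprocal of cos(x), wherever cos(x) ≠ 0.
So the two sides agree for every real x for which both sides are defined.

Conclusion: True.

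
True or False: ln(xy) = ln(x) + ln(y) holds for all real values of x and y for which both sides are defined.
Claim: ln(xy) = ln(x) + ln(y).
Reasoning: Both sides are simultaneously defined only when x, y > 0. Write x = e^p, y = e^q (p = ln x, q = ln y). Then xy = e^p · e^q = e^(p+q), so ln(xy) = p + q = ln(x) + ln(y).
So the two sides agree for all real values of x and y for which both sides are defined.

Conclusion: True.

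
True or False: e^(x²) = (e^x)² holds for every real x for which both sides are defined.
Claim: e^(x²) = (e^x)².
Test a specific point where both sides are defined: x = 3.
LHS = e^(x²) ≈ 8103.0839
RHS = (e^x)² ≈ 403.4288
Since 8103.0839 ≠ 403.4288, the equation fails at this point, so it cannot hold for every real x for which both sides are defined.
(e^x)² = e^(2x), and 2x ≠ x² in general.

Conclusion: False.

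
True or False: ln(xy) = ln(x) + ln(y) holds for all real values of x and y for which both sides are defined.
True.

Claim: ln(xy) = ln(x) + ln(y).
Reasoning: Both sides are simultaneously defined only when x, y > 0. Write x = e^p, y = e^q (p = ln x, q = ln y). Then xy = e^p · e^q = e^(p+q), so ln(xy) = p + q = ln(x) + ln(y).
So the two sides agree for all real values of x and y for which both sides are defined.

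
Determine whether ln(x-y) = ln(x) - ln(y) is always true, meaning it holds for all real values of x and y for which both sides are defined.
Claim: ln(x-y) = ln(x) - ln(y).
Test a specific point where both sides are defined: x = 3, y = 2.
LHS = ln(x-y) ≈ 0.0000
RHS = ln(x) - ln(y) ≈ 0.4055
Since 0.0000 ≠ 0.4055, the equation fails at this point, so it cannot hold for all real values of x and y for which both sides are defined.
ln(x) - ln(y) = ln(x/y), not ln(x-y).

Conclusion: No, this is NOT an identity.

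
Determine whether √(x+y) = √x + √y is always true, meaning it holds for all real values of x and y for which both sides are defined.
No, this is NOT an identity.

Claim: √(x+y) = √x + √y.
Test a specific point where both sides are defined: x = 1, y = 3.
LHS = √(x+y) ≈ 2.0000
RHS = √x + √y ≈ 2.7321
Since 2.0000 ≠ 2.7321, the equation fails at this point, so it cannot hold for all real values of x and y for which both sides are defined.
Squaring the right side gives x + 2√(xy) + y, not x + y.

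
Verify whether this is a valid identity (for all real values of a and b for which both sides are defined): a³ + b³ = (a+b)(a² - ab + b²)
Yes, this is an identity.

Claim: a³ + b³ = (a+b)(a² - ab + b²).
Reasoning: Expand the right side: (a+b)(a² - ab + b²) = a³ - a²b + ab² + a²b - ab² + b³ = a³ + b³ (the middle terms cancel in pairs).
So the two sides agree for all real values of a and b for which both sides are defined.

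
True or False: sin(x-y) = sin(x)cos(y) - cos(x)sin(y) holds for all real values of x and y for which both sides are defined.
Claim: sin(x-y) = sin(x)cos(y) - cos(x)sin(y).
Reasoning: Replace y by -y in sin(x+y) = sin(x)cos(y) + cos(x)sin(y) and use cos(-y) = cos(y), sin(-y) = -sin(y): sin(x-y) = sin(x)cos(y) - cos(x)sin(y).
So the two sides agree for all real values of x and y for which both sides are defined.

Conclusion: True.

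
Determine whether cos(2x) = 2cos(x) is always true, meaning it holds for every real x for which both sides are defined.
No, this is NOT an identity.

Claim: cos(2x) = 2cos(x).
Test a specific point where both sides are defined: x = π/6.
LHS = cos(2x) ≈ 0.5000
RHS = 2cos(x) ≈ 1.7321
Since 0.5000 ≠ 1.7321, the equation fails at this point, so it cannot hold for every real x for which both sides are defined.
The correct double-angle formula is cos(2x) = cos²x - sin²x.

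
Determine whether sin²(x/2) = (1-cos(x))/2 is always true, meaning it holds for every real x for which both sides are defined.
Claim: sin²(x/2) = (1-cos(x))/2.
Reasoning: Use cos(2θ) = 1 - 2sin²θ with θ = x/2: cos(x) = 1 - 2sin²(x/2). Solving for sin²(x/2) gives (1 - cos(x))/2.
So the two sides agree for every real x for which both sides are defined.

Conclusion: Yes, this is an identity.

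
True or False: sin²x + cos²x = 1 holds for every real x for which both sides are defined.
True.

Claim: sin²x + cos²x = 1.
Reasoning: The point (cos x, sin x) lies on the unit circle X² + Y² = 1, so cos²x + sin²x = 1 for every real x.
So the two sides agree for every real x for which both sides are defined.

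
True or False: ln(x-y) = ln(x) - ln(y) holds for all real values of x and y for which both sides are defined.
False.

Claim: ln(x-y) = ln(x) - ln(y).
Test a specific point where both sides are defined: x = 5, y = 2.
LHS = ln(x-y) ≈ 1.0986
RHS = ln(x) - ln(y) ≈ 0.9163
Since 1.0986 ≠ 0.9163, the equation fails at this point, so it cannot hold for all real values of x and y for which both sides are defined.
ln(x) - ln(y) = ln(x/y), not ln(x-y).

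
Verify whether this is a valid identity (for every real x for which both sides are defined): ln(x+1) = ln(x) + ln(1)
Claim: ln(x+1) = ln(x) + ln(1).
Test a specific point where both sides are defined: x = 3/2.
LHS = ln(x+1) ≈ 0.9163
RHS = ln(x) + ln(1) ≈ 0.4055
Since 0.9163 ≠ 0.4055, the equation fails at this point, so it cannot hold for every real x for which both sides are defined.
ln(1) = 0, so the right side is just ln(x), which differs from ln(x+1).

Conclusion: No, this is NOT an identity.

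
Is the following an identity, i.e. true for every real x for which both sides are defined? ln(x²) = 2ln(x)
Yes, this is an identity.

Claim: ln(x²) = 2ln(x).
Reasoning: The right side requires x > 0. For x > 0, x² = (e^(ln x))² = e^(2ln x), so ln(x²) = 2ln(x). (For x < 0 the right side is undefined, so those values are outside the claim.)
So the two sides agree for every real x for which both sides are defined.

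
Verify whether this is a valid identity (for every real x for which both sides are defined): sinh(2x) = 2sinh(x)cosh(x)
Yes, this is an identity.

Claim: sinh(2x) = 2sinh(x)cosh(x).
Reasoning: 2sinh(x)cosh(x) = 2 · (e^x - e^-x)/2 · (e^x + e^-x)/2 = (e^(2x) - e^(-2x))/2 = sinh(2x).
So the two sides agree for every real x for which both sides are defined.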